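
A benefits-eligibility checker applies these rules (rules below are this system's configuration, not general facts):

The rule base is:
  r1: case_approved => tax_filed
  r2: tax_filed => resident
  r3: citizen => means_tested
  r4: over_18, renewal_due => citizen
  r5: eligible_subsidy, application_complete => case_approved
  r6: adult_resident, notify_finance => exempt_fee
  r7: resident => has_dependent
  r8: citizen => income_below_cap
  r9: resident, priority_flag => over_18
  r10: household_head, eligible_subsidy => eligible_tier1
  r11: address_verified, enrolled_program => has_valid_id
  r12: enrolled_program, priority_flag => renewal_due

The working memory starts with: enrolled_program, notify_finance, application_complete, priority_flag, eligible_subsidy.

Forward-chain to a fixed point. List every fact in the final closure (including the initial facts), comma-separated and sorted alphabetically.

Round 1 — r5, r12, derive case_approved, renewal_due.
Round 2 — r1, derive tax_filed.
Round 3 — r2, derive resident.
Round 4 — r7, r9, derive has_dependent, over_18.
Round 5 — r4, derive citizen.
Round 6 — r3, r8, derive means_tested, income_below_cap.

application_complete, case_approved, citizen, eligible_subsidy, enrolled_program, has_dependent, income_below_cap, means_tested, notify_finance, over_18, priority_flag, renewal_due, resident, tax_filed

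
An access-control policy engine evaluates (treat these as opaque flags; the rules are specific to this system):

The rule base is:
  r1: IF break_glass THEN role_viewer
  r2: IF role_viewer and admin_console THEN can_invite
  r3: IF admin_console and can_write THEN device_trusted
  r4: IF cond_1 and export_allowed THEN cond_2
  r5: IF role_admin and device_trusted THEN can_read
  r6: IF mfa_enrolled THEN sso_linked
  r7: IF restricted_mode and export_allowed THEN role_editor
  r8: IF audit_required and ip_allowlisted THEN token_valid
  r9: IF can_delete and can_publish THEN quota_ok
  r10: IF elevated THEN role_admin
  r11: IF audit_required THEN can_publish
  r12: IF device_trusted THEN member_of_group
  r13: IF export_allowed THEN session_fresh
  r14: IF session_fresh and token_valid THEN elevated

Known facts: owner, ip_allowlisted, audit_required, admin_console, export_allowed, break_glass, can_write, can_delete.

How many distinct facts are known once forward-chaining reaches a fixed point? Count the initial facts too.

19

Round 1 fires r1, r3, r8, r11, r13, giving role_viewer, device_trusted, token_valid, can_publish, session_fresh.
Round 2 fires r2, r9, r12, r14, giving can_invite, quota_ok, member_of_group, elevated.
Round 3 fires r10, giving role_admin.
Round 4 fires r5, giving can_read.
Closure: {admin_console, audit_required, break_glass, can_delete, can_invite, can_publish, can_read, can_write, device_trusted, elevated, export_allowed, ip_allowlisted, member_of_group, owner, quota_ok, role_admin, role_viewer, session_fresh, token_valid} — 19 facts.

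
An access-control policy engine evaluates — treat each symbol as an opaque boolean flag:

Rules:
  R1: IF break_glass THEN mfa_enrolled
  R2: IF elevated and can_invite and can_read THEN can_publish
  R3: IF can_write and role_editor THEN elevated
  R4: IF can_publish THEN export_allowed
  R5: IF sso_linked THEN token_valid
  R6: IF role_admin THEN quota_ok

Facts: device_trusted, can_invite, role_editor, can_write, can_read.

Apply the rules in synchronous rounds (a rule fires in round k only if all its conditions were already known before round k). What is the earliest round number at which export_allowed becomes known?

Round 1: R3 [IF can_write and role_editor THEN elevated]. Adds elevated.
Round 2: R2 [IF elevated and can_invite and can_read THEN can_publish]. Adds can_publish.
Round 3: R4 [IF can_publish THEN export_allowed]. Adds export_allowed.
export_allowed first appears in round 3.

3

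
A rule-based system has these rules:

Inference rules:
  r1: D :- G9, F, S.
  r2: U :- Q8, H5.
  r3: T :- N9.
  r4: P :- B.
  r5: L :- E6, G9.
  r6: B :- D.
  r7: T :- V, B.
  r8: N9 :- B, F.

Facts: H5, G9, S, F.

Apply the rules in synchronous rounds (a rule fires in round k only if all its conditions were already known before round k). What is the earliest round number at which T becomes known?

4

Round 1 fires r1, giving D.
Round 2 fires r6, giving B.
Round 3 fires r4, r8, giving P, N9.
Round 4 fires r3, giving T.
T first appears in round 4.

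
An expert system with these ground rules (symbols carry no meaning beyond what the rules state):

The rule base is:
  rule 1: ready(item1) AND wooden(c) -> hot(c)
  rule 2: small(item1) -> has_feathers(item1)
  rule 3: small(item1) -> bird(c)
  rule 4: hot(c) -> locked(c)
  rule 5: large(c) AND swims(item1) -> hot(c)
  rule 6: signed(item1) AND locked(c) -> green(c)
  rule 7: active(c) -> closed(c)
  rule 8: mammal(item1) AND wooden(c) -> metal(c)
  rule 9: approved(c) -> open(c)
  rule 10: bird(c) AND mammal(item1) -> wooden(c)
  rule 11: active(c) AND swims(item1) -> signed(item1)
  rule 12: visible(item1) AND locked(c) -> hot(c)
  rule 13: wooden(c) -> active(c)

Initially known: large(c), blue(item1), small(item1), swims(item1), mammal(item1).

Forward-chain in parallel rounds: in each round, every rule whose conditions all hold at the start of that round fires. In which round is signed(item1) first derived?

4

Round 1: rule 2 [small(item1) -> has_feathers(item1)]; rule 3 [small(item1) -> bird(c)]; rule 5 [large(c) AND swims(item1) -> hot(c)]. New: has_feathers(item1), bird(c), hot(c).
Round 2: rule 4 [hot(c) -> locked(c)]; rule 10 [bird(c) AND mammal(item1) -> wooden(c)]. New: locked(c), wooden(c).
Round 3: rule 8 [mammal(item1) AND wooden(c) -> metal(c)]; rule 13 [wooden(c) -> active(c)]. New: metal(c), active(c).
Round 4: rule 7 [active(c) -> closed(c)]; rule 11 [active(c) AND swims(item1) -> signed(item1)]. New: closed(c), signed(item1).
signed(item1) first appears in round 4.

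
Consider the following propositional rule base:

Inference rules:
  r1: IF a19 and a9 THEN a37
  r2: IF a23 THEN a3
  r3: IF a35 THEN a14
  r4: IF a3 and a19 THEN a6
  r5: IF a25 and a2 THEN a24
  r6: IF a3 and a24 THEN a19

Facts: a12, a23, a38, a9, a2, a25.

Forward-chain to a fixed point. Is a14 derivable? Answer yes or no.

[1] r2 [IF a23 THEN a3]; r5 [IF a25 and a2 THEN a24]. ⇒ new: a3, a24.
[2] r6 [IF a3 and a24 THEN a19]. ⇒ new: a19.
[3] r1 [IF a19 and a9 THEN a37]; r4 [IF a3 and a19 THEN a6]. ⇒ new: a37, a6.
Fixed point reached. a14 is concluded only by r3; r3 needs a35 (never derived).

no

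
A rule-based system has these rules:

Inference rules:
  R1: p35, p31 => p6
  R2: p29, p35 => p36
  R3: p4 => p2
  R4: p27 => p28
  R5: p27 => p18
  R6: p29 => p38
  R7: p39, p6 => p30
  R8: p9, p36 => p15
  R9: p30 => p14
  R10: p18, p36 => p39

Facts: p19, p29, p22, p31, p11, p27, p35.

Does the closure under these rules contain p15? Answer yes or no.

[1] R1 [p35, p31 => p6]; R2 [p29, p35 => p36]; R4 [p27 => p28]; R5 [p27 => p18]; R6 [p29 => p38]. ⇒ new: p6, p36, p28, p18, p38.
[2] R10 [p18, p36 => p39]. ⇒ new: p39.
[3] R7 [p39, p6 => p30]. ⇒ new: p30.
[4] R9 [p30 => p14]. ⇒ new: p14.
Fixed point reached. p15 is concluded only by R8; R8 needs p9 (never derived).

no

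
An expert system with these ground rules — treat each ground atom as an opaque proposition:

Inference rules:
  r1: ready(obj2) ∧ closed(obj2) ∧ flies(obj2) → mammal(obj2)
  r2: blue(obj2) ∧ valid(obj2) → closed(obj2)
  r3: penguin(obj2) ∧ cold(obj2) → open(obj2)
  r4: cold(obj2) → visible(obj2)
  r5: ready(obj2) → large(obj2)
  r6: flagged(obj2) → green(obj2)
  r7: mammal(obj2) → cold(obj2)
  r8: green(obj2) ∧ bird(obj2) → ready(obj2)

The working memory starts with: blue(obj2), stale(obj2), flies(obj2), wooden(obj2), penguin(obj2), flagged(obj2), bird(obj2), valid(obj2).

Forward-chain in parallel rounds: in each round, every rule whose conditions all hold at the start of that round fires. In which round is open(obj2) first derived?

5

Round 1 — r2, r6, derive closed(obj2), green(obj2).
Round 2 — r8, derive ready(obj2).
Round 3 — r1, r5, derive mammal(obj2), large(obj2).
Round 4 — r7, derive cold(obj2).
Round 5 — r3, r4, derive open(obj2), visible(obj2).
open(obj2) first appears in round 5.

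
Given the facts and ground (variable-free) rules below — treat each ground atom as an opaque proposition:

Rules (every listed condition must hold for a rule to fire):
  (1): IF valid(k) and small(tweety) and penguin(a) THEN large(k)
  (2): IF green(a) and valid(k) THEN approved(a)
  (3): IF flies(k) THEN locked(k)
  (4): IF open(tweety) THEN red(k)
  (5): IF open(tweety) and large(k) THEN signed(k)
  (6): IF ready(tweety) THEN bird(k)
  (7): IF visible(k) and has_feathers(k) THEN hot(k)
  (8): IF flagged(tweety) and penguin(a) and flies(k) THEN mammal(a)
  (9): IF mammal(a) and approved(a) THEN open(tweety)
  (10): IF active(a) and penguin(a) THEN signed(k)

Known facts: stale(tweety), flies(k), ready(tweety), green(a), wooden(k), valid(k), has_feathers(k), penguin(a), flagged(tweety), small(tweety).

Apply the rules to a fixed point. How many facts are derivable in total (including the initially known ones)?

18

Round 1: (1) [IF valid(k) and small(tweety) and penguin(a) THEN large(k)]; (2) [IF green(a) and valid(k) THEN approved(a)]; (3) [IF flies(k) THEN locked(k)]; (6) [IF ready(tweety) THEN bird(k)]; (8) [IF flagged(tweety) and penguin(a) and flies(k) THEN mammal(a)]. New: large(k), approved(a), locked(k), bird(k), mammal(a).
Round 2: (9) [IF mammal(a) and approved(a) THEN open(tweety)]. New: open(tweety).
Round 3: (4) [IF open(tweety) THEN red(k)]; (5) [IF open(tweety) and large(k) THEN signed(k)]. New: red(k), signed(k).
Closure: {approved(a), bird(k), flagged(tweety), flies(k), green(a), has_feathers(k), large(k), locked(k), mammal(a), open(tweety), penguin(a), ready(tweety), red(k), signed(k), small(tweety), stale(tweety), valid(k), wooden(k)} — 18 facts.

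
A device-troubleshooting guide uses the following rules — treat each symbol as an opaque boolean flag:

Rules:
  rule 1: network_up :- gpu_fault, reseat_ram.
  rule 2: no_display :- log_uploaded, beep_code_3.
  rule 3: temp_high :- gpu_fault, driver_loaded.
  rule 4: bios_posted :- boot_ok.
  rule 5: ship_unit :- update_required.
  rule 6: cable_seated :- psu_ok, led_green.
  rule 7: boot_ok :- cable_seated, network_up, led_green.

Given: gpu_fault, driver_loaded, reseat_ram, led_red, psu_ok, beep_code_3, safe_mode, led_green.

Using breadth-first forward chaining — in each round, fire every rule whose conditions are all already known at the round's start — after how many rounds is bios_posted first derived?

Round 1: rule 1 [network_up :- gpu_fault, reseat_ram.]; rule 3 [temp_high :- gpu_fault, driver_loaded.]; rule 6 [cable_seated :- psu_ok, led_green.]. New: network_up, temp_high, cable_seated.
Round 2: rule 7 [boot_ok :- cable_seated, network_up, led_green.]. New: boot_ok.
Round 3: rule 4 [bios_posted :- boot_ok.]. New: bios_posted.
bios_posted first appears in round 3.

3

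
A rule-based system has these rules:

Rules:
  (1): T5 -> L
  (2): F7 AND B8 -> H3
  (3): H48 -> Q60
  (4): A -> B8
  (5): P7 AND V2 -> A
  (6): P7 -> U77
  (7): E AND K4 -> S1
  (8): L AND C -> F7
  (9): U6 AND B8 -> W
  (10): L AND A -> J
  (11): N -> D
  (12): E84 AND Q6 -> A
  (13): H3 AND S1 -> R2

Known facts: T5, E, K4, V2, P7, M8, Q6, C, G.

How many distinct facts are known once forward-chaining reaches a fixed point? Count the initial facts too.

18

Round 1: (1) [T5 -> L]; (5) [P7 AND V2 -> A]; (6) [P7 -> U77]; (7) [E AND K4 -> S1]. Adds L, A, U77, S1.
Round 2: (4) [A -> B8]; (8) [L AND C -> F7]; (10) [L AND A -> J]. Adds B8, F7, J.
Round 3: (2) [F7 AND B8 -> H3]. Adds H3.
Round 4: (13) [H3 AND S1 -> R2]. Adds R2.
Closure: {A, B8, C, E, F7, G, H3, J, K4, L, M8, P7, Q6, R2, S1, T5, U77, V2} — 18 facts.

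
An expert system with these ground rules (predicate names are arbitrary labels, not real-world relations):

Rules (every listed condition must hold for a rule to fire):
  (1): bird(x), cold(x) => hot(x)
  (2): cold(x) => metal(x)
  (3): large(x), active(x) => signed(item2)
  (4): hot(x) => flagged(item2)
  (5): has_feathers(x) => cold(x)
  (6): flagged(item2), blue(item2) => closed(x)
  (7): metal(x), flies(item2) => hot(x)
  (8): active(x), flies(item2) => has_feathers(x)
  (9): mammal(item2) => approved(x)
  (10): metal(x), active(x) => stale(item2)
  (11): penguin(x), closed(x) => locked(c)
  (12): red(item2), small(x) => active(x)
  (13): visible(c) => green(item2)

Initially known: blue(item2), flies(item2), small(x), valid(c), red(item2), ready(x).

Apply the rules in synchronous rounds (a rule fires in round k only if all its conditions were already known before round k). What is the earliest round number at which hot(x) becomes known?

5

Round 1 fires (12), giving active(x).
Round 2 fires (8), giving has_feathers(x).
Round 3 fires (5), giving cold(x).
Round 4 fires (2), giving metal(x).
Round 5 fires (7), (10), giving hot(x), stale(item2).
hot(x) first appears in round 5.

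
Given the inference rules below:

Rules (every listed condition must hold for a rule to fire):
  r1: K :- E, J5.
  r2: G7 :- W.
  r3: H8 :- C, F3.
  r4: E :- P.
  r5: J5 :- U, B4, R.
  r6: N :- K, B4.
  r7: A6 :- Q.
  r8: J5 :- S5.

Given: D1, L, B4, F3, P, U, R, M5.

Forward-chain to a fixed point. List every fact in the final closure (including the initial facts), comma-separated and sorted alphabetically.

Round 1 — r4, r5, derive E, J5.
Round 2 — r1, derive K.
Round 3 — r6, derive N.

B4, D1, E, F3, J5, K, L, M5, N, P, R, U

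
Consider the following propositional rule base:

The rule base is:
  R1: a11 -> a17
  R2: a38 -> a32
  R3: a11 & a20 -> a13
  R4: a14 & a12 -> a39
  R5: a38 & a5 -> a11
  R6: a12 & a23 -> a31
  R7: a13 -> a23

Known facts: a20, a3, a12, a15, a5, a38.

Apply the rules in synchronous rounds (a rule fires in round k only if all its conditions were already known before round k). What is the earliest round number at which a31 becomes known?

[1] R2 [a38 -> a32]; R5 [a38 & a5 -> a11]. ⇒ new: a32, a11.
[2] R1 [a11 -> a17]; R3 [a11 & a20 -> a13]. ⇒ new: a17, a13.
[3] R7 [a13 -> a23]. ⇒ new: a23.
[4] R6 [a12 & a23 -> a31]. ⇒ new: a31.
a31 first appears in round 4.

4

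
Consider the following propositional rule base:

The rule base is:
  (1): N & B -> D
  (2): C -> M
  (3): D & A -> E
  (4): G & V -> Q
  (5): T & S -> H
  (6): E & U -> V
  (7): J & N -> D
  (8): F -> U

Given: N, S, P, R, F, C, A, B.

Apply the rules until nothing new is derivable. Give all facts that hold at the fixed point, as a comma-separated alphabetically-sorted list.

Round 1: (1) [N & B -> D]; (2) [C -> M]; (8) [F -> U]. New: D, M, U.
Round 2: (3) [D & A -> E]. New: E.
Round 3: (6) [E & U -> V]. New: V.

A, B, C, D, E, F, M, N, P, R, S, U, V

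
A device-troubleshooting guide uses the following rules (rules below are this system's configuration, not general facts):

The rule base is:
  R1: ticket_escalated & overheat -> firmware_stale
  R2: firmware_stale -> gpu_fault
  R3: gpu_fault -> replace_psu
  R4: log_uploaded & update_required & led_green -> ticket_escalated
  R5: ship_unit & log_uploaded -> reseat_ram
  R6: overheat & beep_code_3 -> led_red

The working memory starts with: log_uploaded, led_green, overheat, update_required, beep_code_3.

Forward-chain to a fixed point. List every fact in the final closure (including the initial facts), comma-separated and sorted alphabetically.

beep_code_3, firmware_stale, gpu_fault, led_green, led_red, log_uploaded, overheat, replace_psu, ticket_escalated, update_required

Round 1: R4 [log_uploaded & update_required & led_green -> ticket_escalated]; R6 [overheat & beep_code_3 -> led_red]. New: ticket_escalated, led_red.
Round 2: R1 [ticket_escalated & overheat -> firmware_stale]. New: firmware_stale.
Round 3: R2 [firmware_stale -> gpu_fault]. New: gpu_fault.
Round 4: R3 [gpu_fault -> replace_psu]. New: replace_psu.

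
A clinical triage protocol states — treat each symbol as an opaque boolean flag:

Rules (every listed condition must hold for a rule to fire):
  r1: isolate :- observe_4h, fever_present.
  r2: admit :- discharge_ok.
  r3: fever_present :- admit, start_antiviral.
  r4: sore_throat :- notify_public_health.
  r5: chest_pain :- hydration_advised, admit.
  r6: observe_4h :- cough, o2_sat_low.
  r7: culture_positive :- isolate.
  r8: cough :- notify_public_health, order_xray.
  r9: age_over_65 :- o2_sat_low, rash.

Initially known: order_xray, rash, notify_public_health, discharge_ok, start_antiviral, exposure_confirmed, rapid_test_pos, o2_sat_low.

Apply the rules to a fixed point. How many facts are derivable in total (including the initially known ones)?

Round 1 — r2, r4, r8, r9, derive admit, sore_throat, cough, age_over_65.
Round 2 — r3, r6, derive fever_present, observe_4h.
Round 3 — r1, derive isolate.
Round 4 — r7, derive culture_positive.
Closure: {admit, age_over_65, cough, culture_positive, discharge_ok, exposure_confirmed, fever_present, isolate, notify_public_health, o2_sat_low, observe_4h, order_xray, rapid_test_pos, rash, sore_throat, start_antiviral} — 16 facts.

16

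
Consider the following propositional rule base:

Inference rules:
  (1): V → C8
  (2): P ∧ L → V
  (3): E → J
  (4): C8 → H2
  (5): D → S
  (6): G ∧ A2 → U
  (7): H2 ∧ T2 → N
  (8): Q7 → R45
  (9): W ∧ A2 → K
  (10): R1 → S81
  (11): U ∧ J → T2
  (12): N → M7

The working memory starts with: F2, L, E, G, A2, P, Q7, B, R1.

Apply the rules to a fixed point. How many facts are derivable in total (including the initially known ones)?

19

Round 1: (2) [P ∧ L → V]; (3) [E → J]; (6) [G ∧ A2 → U]; (8) [Q7 → R45]; (10) [R1 → S81]. New: V, J, U, R45, S81.
Round 2: (1) [V → C8]; (11) [U ∧ J → T2]. New: C8, T2.
Round 3: (4) [C8 → H2]. New: H2.
Round 4: (7) [H2 ∧ T2 → N]. New: N.
Round 5: (12) [N → M7]. New: M7.
Closure: {A2, B, C8, E, F2, G, H2, J, L, M7, N, P, Q7, R1, R45, S81, T2, U, V} — 19 facts.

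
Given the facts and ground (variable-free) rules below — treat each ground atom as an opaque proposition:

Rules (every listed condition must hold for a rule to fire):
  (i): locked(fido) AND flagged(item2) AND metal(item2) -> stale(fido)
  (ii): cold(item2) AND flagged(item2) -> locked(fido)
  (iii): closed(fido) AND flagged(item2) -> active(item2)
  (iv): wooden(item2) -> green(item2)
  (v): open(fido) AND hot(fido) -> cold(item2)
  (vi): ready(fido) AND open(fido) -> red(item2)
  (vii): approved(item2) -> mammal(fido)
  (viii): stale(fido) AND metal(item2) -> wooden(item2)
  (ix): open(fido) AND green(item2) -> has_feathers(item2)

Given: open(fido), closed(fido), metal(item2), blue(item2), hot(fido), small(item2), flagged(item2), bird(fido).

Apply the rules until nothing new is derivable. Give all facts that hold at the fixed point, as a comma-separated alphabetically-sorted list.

Round 1 — (iii), (v), derive active(item2), cold(item2).
Round 2 — (ii), derive locked(fido).
Round 3 — (i), derive stale(fido).
Round 4 — (viii), derive wooden(item2).
Round 5 — (iv), derive green(item2).
Round 6 — (ix), derive has_feathers(item2).

active(item2), bird(fido), blue(item2), closed(fido), cold(item2), flagged(item2), green(item2), has_feathers(item2), hot(fido), locked(fido), metal(item2), open(fido), small(item2), stale(fido), wooden(item2)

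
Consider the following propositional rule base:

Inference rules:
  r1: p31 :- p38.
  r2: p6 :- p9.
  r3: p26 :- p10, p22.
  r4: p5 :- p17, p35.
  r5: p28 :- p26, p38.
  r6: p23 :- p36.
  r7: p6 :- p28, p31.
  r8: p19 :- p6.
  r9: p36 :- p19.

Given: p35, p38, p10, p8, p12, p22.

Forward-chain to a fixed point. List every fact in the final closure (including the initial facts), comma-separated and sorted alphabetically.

p10, p12, p19, p22, p23, p26, p28, p31, p35, p36, p38, p6, p8

Round 1: r1 [p31 :- p38.]; r3 [p26 :- p10, p22.]. Adds p31, p26.
Round 2: r5 [p28 :- p26, p38.]. Adds p28.
Round 3: r7 [p6 :- p28, p31.]. Adds p6.
Round 4: r8 [p19 :- p6.]. Adds p19.
Round 5: r9 [p36 :- p19.]. Adds p36.
Round 6: r6 [p23 :- p36.]. Adds p23.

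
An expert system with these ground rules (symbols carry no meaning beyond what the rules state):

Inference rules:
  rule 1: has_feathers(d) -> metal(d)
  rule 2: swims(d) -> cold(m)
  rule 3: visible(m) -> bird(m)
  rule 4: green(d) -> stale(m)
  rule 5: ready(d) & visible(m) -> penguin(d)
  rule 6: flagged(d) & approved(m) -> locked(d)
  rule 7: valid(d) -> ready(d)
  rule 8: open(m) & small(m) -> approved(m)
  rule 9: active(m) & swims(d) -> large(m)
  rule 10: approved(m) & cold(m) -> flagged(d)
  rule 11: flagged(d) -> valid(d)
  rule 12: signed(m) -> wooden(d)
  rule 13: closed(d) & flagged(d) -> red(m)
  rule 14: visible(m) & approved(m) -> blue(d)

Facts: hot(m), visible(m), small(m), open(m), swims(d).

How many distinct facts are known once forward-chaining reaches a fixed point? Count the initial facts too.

14

Round 1: rule 2 [swims(d) -> cold(m)]; rule 3 [visible(m) -> bird(m)]; rule 8 [open(m) & small(m) -> approved(m)]. Adds cold(m), bird(m), approved(m).
Round 2: rule 10 [approved(m) & cold(m) -> flagged(d)]; rule 14 [visible(m) & approved(m) -> blue(d)]. Adds flagged(d), blue(d).
Round 3: rule 6 [flagged(d) & approved(m) -> locked(d)]; rule 11 [flagged(d) -> valid(d)]. Adds locked(d), valid(d).
Round 4: rule 7 [valid(d) -> ready(d)]. Adds ready(d).
Round 5: rule 5 [ready(d) & visible(m) -> penguin(d)]. Adds penguin(d).
Closure: {approved(m), bird(m), blue(d), cold(m), flagged(d), hot(m), locked(d), open(m), penguin(d), ready(d), small(m), swims(d), valid(d), visible(m)} — 14 facts.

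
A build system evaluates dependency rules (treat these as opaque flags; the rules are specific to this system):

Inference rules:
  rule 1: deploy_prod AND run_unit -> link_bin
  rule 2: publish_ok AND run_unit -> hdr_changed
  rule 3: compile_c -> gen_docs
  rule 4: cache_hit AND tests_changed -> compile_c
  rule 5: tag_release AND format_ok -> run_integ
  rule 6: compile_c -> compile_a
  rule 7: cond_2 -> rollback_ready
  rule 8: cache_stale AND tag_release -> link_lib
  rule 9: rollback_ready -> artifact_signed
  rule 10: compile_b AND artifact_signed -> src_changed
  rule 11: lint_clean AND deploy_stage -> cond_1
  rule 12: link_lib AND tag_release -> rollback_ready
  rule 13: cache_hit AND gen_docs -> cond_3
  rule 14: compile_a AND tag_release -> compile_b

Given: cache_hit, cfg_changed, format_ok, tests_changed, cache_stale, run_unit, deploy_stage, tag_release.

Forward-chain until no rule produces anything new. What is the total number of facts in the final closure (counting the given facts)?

18

[1] rule 4 [cache_hit AND tests_changed -> compile_c]; rule 5 [tag_release AND format_ok -> run_integ]; rule 8 [cache_stale AND tag_release -> link_lib]. ⇒ new: compile_c, run_integ, link_lib.
[2] rule 3 [compile_c -> gen_docs]; rule 6 [compile_c -> compile_a]; rule 12 [link_lib AND tag_release -> rollback_ready]. ⇒ new: gen_docs, compile_a, rollback_ready.
[3] rule 9 [rollback_ready -> artifact_signed]; rule 13 [cache_hit AND gen_docs -> cond_3]; rule 14 [compile_a AND tag_release -> compile_b]. ⇒ new: artifact_signed, cond_3, compile_b.
[4] rule 10 [compile_b AND artifact_signed -> src_changed]. ⇒ new: src_changed.
Closure: {artifact_signed, cache_hit, cache_stale, cfg_changed, compile_a, compile_b, compile_c, cond_3, deploy_stage, format_ok, gen_docs, link_lib, rollback_ready, run_integ, run_unit, src_changed, tag_release, tests_changed} — 18 facts.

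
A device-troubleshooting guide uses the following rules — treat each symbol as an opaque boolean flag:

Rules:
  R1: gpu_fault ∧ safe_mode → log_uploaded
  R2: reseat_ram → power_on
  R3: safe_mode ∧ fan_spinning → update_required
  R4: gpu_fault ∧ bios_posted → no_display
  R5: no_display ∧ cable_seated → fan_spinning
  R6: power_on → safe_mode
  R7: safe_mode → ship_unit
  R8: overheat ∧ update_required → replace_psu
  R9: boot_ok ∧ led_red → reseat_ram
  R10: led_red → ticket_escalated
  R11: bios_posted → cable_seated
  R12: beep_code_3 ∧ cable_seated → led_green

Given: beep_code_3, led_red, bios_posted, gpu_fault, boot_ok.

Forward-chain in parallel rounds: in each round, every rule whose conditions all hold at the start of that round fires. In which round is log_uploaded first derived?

Round 1 fires R4, R9, R10, R11, giving no_display, reseat_ram, ticket_escalated, cable_seated.
Round 2 fires R2, R5, R12, giving power_on, fan_spinning, led_green.
Round 3 fires R6, giving safe_mode.
Round 4 fires R1, R3, R7, giving log_uploaded, update_required, ship_unit.
log_uploaded first appears in round 4.

4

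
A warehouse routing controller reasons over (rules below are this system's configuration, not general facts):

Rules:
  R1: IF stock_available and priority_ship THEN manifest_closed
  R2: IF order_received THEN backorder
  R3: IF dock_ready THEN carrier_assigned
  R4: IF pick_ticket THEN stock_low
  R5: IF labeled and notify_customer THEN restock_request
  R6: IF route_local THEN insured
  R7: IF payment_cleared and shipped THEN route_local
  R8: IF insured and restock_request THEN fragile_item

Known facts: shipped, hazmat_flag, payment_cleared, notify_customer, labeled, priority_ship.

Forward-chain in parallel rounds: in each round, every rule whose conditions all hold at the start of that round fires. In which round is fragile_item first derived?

3

[1] R5 [IF labeled and notify_customer THEN restock_request]; R7 [IF payment_cleared and shipped THEN route_local]. ⇒ new: restock_request, route_local.
[2] R6 [IF route_local THEN insured]. ⇒ new: insured.
[3] R8 [IF insured and restock_request THEN fragile_item]. ⇒ new: fragile_item.
fragile_item first appears in round 3.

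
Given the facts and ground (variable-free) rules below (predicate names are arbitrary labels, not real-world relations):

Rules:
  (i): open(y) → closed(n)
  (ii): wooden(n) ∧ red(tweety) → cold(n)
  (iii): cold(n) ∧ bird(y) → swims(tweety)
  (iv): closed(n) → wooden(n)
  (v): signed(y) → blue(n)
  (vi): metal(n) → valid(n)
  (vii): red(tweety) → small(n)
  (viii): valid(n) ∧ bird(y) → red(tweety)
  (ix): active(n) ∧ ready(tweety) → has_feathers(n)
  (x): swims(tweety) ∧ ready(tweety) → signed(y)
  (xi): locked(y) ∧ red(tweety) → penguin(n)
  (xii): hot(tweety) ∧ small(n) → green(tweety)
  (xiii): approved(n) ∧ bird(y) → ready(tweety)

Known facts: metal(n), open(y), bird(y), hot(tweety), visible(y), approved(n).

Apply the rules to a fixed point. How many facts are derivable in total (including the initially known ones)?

17

Round 1 — (i), (vi), (xiii), derive closed(n), valid(n), ready(tweety).
Round 2 — (iv), (viii), derive wooden(n), red(tweety).
Round 3 — (ii), (vii), derive cold(n), small(n).
Round 4 — (iii), (xii), derive swims(tweety), green(tweety).
Round 5 — (x), derive signed(y).
Round 6 — (v), derive blue(n).
Closure: {approved(n), bird(y), blue(n), closed(n), cold(n), green(tweety), hot(tweety), metal(n), open(y), ready(tweety), red(tweety), signed(y), small(n), swims(tweety), valid(n), visible(y), wooden(n)} — 17 facts.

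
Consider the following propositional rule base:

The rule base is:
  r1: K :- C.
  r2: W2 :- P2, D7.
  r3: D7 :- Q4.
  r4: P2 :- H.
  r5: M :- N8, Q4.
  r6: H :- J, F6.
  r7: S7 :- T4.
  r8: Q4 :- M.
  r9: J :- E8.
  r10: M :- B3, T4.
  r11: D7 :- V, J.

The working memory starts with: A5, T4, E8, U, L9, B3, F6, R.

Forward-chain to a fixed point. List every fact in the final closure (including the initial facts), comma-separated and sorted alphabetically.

[1] r7 [S7 :- T4.]; r9 [J :- E8.]; r10 [M :- B3, T4.]. ⇒ new: S7, J, M.
[2] r6 [H :- J, F6.]; r8 [Q4 :- M.]. ⇒ new: H, Q4.
[3] r3 [D7 :- Q4.]; r4 [P2 :- H.]. ⇒ new: D7, P2.
[4] r2 [W2 :- P2, D7.]. ⇒ new: W2.

A5, B3, D7, E8, F6, H, J, L9, M, P2, Q4, R, S7, T4, U, W2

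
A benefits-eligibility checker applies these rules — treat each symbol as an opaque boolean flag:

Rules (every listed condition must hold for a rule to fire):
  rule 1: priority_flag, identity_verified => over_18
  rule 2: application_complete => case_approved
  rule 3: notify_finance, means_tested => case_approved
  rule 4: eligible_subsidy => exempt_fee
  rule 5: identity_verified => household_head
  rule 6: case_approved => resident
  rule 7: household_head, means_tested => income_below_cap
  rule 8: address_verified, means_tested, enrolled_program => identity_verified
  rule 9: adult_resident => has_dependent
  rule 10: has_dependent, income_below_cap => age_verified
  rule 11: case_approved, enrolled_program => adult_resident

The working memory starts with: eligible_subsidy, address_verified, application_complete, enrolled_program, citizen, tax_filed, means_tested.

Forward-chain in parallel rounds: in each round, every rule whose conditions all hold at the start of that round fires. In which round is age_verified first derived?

Round 1: rule 2 [application_complete => case_approved]; rule 4 [eligible_subsidy => exempt_fee]; rule 8 [address_verified, means_tested, enrolled_program => identity_verified]. Adds case_approved, exempt_fee, identity_verified.
Round 2: rule 5 [identity_verified => household_head]; rule 6 [case_approved => resident]; rule 11 [case_approved, enrolled_program => adult_resident]. Adds household_head, resident, adult_resident.
Round 3: rule 7 [household_head, means_tested => income_below_cap]; rule 9 [adult_resident => has_dependent]. Adds income_below_cap, has_dependent.
Round 4: rule 10 [has_dependent, income_below_cap => age_verified]. Adds age_verified.
age_verified first appears in round 4.

4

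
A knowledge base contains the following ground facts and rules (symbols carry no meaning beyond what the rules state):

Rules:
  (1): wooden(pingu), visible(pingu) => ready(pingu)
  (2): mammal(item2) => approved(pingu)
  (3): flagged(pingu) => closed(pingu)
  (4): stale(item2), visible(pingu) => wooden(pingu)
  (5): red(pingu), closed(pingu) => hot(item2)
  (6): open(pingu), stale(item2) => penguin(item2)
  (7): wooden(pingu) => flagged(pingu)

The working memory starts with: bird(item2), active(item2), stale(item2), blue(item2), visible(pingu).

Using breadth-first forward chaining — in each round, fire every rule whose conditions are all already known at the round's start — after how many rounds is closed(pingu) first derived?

Round 1: (4) [stale(item2), visible(pingu) => wooden(pingu)]. New: wooden(pingu).
Round 2: (1) [wooden(pingu), visible(pingu) => ready(pingu)]; (7) [wooden(pingu) => flagged(pingu)]. New: ready(pingu), flagged(pingu).
Round 3: (3) [flagged(pingu) => closed(pingu)]. New: closed(pingu).
closed(pingu) first appears in round 3.

3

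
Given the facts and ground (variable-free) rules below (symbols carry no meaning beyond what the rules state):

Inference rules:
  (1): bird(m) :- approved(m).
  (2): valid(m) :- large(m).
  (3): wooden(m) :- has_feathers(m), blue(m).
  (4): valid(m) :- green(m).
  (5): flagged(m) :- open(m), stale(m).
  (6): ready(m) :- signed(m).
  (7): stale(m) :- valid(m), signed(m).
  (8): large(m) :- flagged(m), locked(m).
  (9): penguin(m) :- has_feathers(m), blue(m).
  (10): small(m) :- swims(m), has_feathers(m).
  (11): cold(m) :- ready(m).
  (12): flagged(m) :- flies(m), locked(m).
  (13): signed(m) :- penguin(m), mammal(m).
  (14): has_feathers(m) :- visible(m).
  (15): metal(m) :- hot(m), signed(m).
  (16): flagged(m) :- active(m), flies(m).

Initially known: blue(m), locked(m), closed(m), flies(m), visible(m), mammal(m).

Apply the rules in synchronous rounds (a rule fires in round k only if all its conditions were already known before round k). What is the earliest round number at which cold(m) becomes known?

Round 1: (12) [flagged(m) :- flies(m), locked(m).]; (14) [has_feathers(m) :- visible(m).]. New: flagged(m), has_feathers(m).
Round 2: (3) [wooden(m) :- has_feathers(m), blue(m).]; (8) [large(m) :- flagged(m), locked(m).]; (9) [penguin(m) :- has_feathers(m), blue(m).]. New: wooden(m), large(m), penguin(m).
Round 3: (2) [valid(m) :- large(m).]; (13) [signed(m) :- penguin(m), mammal(m).]. New: valid(m), signed(m).
Round 4: (6) [ready(m) :- signed(m).]; (7) [stale(m) :- valid(m), signed(m).]. New: ready(m), stale(m).
Round 5: (11) [cold(m) :- ready(m).]. New: cold(m).
cold(m) first appears in round 5.

5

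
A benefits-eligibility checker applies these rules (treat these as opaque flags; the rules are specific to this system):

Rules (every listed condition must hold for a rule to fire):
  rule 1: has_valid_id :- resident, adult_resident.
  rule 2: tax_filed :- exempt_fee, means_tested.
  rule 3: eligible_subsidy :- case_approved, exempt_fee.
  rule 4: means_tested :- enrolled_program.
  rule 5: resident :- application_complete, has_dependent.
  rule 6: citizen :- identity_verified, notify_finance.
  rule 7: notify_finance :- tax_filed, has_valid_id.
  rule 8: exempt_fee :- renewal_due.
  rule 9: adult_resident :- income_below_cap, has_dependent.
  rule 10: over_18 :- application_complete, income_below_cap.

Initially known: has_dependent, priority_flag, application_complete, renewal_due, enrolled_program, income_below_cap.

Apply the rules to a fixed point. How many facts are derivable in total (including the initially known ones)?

Round 1 — rule 4, rule 5, rule 8, rule 9, rule 10, derive means_tested, resident, exempt_fee, adult_resident, over_18.
Round 2 — rule 1, rule 2, derive has_valid_id, tax_filed.
Round 3 — rule 7, derive notify_finance.
Closure: {adult_resident, application_complete, enrolled_program, exempt_fee, has_dependent, has_valid_id, income_below_cap, means_tested, notify_finance, over_18, priority_flag, renewal_due, resident, tax_filed} — 14 facts.

14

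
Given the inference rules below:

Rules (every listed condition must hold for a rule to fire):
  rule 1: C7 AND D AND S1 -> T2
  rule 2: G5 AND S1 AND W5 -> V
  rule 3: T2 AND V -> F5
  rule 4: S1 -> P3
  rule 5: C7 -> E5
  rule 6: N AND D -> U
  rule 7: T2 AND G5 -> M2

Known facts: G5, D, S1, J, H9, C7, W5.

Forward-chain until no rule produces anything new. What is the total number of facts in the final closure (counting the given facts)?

13

Round 1 — rule 1, rule 2, rule 4, rule 5, derive T2, V, P3, E5.
Round 2 — rule 3, rule 7, derive F5, M2.
Closure: {C7, D, E5, F5, G5, H9, J, M2, P3, S1, T2, V, W5} — 13 facts.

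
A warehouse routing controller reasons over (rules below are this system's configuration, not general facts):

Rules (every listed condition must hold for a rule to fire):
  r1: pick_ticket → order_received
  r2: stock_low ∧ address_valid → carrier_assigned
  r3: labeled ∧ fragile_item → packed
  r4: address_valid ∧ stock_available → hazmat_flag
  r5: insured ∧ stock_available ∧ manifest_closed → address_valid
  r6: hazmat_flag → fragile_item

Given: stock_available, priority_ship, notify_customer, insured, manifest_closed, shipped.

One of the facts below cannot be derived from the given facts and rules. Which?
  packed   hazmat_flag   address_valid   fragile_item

packed

Round 1 fires r5, giving address_valid.
Round 2 fires r4, giving hazmat_flag.
Round 3 fires r6, giving fragile_item.
Derived: fragile_item (round 3), address_valid (round 1), hazmat_flag (round 2). packed never appears in any round.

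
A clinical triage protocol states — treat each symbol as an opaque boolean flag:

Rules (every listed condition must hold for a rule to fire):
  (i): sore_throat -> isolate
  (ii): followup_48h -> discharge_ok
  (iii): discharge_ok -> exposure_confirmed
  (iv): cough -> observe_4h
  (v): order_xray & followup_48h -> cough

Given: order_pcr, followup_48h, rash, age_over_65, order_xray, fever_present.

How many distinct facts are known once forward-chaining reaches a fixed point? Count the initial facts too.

10

Round 1 fires (ii), (v), giving discharge_ok, cough.
Round 2 fires (iii), (iv), giving exposure_confirmed, observe_4h.
Closure: {age_over_65, cough, discharge_ok, exposure_confirmed, fever_present, followup_48h, observe_4h, order_pcr, order_xray, rash} — 10 facts.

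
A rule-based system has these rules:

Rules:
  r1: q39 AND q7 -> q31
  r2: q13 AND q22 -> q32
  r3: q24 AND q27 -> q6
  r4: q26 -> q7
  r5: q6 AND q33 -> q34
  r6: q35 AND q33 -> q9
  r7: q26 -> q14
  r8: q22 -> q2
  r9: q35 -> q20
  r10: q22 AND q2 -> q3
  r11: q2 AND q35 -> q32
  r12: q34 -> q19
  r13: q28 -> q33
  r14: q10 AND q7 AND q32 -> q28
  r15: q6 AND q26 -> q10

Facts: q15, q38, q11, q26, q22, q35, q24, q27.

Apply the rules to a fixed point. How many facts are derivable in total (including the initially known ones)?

21

Round 1: r3 [q24 AND q27 -> q6]; r4 [q26 -> q7]; r7 [q26 -> q14]; r8 [q22 -> q2]; r9 [q35 -> q20]. New: q6, q7, q14, q2, q20.
Round 2: r10 [q22 AND q2 -> q3]; r11 [q2 AND q35 -> q32]; r15 [q6 AND q26 -> q10]. New: q3, q32, q10.
Round 3: r14 [q10 AND q7 AND q32 -> q28]. New: q28.
Round 4: r13 [q28 -> q33]. New: q33.
Round 5: r5 [q6 AND q33 -> q34]; r6 [q35 AND q33 -> q9]. New: q34, q9.
Round 6: r12 [q34 -> q19]. New: q19.
Closure: {q10, q11, q14, q15, q19, q2, q20, q22, q24, q26, q27, q28, q3, q32, q33, q34, q35, q38, q6, q7, q9} — 21 facts.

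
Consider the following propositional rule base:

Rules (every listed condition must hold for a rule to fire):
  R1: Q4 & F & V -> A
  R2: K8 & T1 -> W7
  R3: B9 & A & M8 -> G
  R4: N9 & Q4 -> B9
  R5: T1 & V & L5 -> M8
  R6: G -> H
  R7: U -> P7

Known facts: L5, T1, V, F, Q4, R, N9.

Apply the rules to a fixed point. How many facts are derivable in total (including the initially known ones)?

[1] R1 [Q4 & F & V -> A]; R4 [N9 & Q4 -> B9]; R5 [T1 & V & L5 -> M8]. ⇒ new: A, B9, M8.
[2] R3 [B9 & A & M8 -> G]. ⇒ new: G.
[3] R6 [G -> H]. ⇒ new: H.
Closure: {A, B9, F, G, H, L5, M8, N9, Q4, R, T1, V} — 12 facts.

12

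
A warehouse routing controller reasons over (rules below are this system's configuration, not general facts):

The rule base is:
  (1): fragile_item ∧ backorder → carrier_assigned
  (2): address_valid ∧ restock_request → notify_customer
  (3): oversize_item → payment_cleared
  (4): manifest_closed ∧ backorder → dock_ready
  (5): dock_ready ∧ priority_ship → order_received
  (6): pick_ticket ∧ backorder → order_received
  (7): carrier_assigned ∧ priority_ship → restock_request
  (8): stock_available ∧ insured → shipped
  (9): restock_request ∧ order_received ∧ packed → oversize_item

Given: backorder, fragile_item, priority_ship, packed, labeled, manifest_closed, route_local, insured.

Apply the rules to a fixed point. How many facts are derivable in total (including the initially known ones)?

[1] (1) [fragile_item ∧ backorder → carrier_assigned]; (4) [manifest_closed ∧ backorder → dock_ready]. ⇒ new: carrier_assigned, dock_ready.
[2] (5) [dock_ready ∧ priority_ship → order_received]; (7) [carrier_assigned ∧ priority_ship → restock_request]. ⇒ new: order_received, restock_request.
[3] (9) [restock_request ∧ order_received ∧ packed → oversize_item]. ⇒ new: oversize_item.
[4] (3) [oversize_item → payment_cleared]. ⇒ new: payment_cleared.
Closure: {backorder, carrier_assigned, dock_ready, fragile_item, insured, labeled, manifest_closed, order_received, oversize_item, packed, payment_cleared, priority_ship, restock_request, route_local} — 14 facts.

14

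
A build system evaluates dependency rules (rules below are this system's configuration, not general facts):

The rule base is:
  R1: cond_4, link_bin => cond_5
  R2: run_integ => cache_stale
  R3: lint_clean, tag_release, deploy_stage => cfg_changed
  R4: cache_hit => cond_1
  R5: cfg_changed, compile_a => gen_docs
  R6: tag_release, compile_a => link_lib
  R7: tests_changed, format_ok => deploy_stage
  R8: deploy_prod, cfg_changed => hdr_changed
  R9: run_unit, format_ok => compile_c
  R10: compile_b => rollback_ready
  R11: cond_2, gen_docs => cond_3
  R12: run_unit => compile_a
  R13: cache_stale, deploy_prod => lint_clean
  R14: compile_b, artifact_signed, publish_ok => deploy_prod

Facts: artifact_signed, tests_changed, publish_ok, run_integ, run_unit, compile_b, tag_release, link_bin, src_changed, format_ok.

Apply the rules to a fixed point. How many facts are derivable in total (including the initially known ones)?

21

Round 1 — R2, R7, R9, R10, R12, R14, derive cache_stale, deploy_stage, compile_c, rollback_ready, compile_a, deploy_prod.
Round 2 — R6, R13, derive link_lib, lint_clean.
Round 3 — R3, derive cfg_changed.
Round 4 — R5, R8, derive gen_docs, hdr_changed.
Closure: {artifact_signed, cache_stale, cfg_changed, compile_a, compile_b, compile_c, deploy_prod, deploy_stage, format_ok, gen_docs, hdr_changed, link_bin, link_lib, lint_clean, publish_ok, rollback_ready, run_integ, run_unit, src_changed, tag_release, tests_changed} — 21 facts.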